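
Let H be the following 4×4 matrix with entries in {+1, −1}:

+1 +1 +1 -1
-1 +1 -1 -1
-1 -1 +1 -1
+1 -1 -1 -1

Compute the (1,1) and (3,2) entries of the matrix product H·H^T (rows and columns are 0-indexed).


Row 1 of H: [-1, 1, -1, -1].
Row 2 of H: [-1, -1, 1, -1].
Row 3 of H: [1, -1, -1, -1].
(H·H^T)[1][1] = Σ_j H[1][j]·H[1][j] = (-1)² + (1)² + (-1)² + (-1)² = 1 + 1 + 1 + 1 = 4.
(H·H^T)[3][2] = Σ_j H[3][j]·H[2][j] = (1)·(-1) + (-1)·(-1) + (-1)·(1) + (-1)·(-1) = -1 + 1 + -1 + 1 = 0.
So rows 3 and 2 are orthogonal; the diagonal entry equals n = 4.

(1,1) entry = 4; (3,2) entry = 0.


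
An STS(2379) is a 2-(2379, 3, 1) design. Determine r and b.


An STS(v) is a 2-(v, 3, 1) BIBD: block size k = 3, λ = 1.
Replication: r(k − 1) = λ(v − 1) ⇒ r·2 = 2379 − 1 = 2378 ⇒ r = 1189.
Block count: bk = vr ⇒ b·3 = 2379·1189 = 2828631 ⇒ b = 942877.

r = 1189, b = 942877.


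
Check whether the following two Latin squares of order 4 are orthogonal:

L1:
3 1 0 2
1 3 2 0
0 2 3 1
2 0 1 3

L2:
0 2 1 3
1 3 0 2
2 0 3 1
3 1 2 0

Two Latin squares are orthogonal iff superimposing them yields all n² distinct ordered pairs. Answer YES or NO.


Form the n² = 16 superimposed pairs (L1[i][j], L2[i][j]), row by row (rows and columns indexed from 0):
row 0: (3,0) (1,2) (0,1) (2,3)
row 1: (1,1) (3,3) (2,0) (0,2)
row 2: (0,2) (2,0) (3,3) (1,1)
row 3: (2,3) (0,1) (1,2) (3,0)
Orthogonality requires all 16 pairs distinct.
But the pair (0,2) repeats: cell (1,3) has L1 = 0, L2 = 2, and cell (2,0) has L1 = 0, L2 = 2.
A repeated pair means some other pair never occurs (only 8 distinct pairs out of 16), so the squares are not orthogonal.
Conclusion: NO.

NO


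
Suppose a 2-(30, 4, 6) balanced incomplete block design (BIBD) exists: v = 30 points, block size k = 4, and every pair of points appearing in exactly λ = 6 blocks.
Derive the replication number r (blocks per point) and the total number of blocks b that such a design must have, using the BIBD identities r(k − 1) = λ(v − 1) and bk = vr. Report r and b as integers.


Any 2-(v, k, λ) BIBD satisfies two necessary conditions:
  (i)  Each point sits in r blocks, and counting incidences through any fixed point gives r(k − 1) = λ(v − 1), so r = λ(v − 1)/(k − 1).
  (ii) Total incidences bk = vr, so b = vr/k.
Step 1: r = λ(v − 1)/(k − 1) = 6·(30 − 1)/(4 − 1) = 6·29/3 = 174/3 = 58.
Step 2: b = vr/k = 30·58/4 = 1740/4 = 435.
Check integrality: r = 58 ∈ Z ✓, b = 435 ∈ Z ✓.
(These identities are necessary conditions: they determine r and b for any design with these parameters, but do not by themselves prove that one exists.)

r = 58, b = 435.


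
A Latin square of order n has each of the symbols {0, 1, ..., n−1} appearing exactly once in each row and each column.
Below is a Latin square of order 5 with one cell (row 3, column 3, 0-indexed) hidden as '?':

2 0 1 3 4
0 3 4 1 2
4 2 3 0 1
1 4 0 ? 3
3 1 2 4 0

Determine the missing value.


Row 3 contains symbols [0, 1, 3, 4] — missing [2].
Column 3 contains symbols [0, 1, 3, 4] — missing [2].
The missing symbol must appear in both missing sets; intersection = [2].
Therefore the hidden value is 2.

Missing value = 2.


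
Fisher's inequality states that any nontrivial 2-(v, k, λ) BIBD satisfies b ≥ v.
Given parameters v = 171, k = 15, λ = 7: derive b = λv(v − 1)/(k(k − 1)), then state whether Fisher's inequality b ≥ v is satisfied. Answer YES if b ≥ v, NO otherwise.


r = λ(v − 1)/(k − 1) = 7·170/14 = 85.
b = vr/k = 171·85/15 = 969.
Fisher's inequality: b ≥ v ⇔ 969 ≥ 171? YES.

YES


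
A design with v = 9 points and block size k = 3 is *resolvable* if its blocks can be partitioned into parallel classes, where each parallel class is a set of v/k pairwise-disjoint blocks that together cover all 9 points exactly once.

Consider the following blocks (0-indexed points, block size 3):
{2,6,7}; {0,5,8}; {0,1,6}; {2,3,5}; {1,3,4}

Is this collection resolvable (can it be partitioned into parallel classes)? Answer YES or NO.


v = 9, block size k = 3, number of blocks = 5.
For resolvability, blocks must partition into parallel classes of size v/k = 3.
Total blocks must therefore be a multiple of 3: 5 = 3·1 + 2 ⇒ not divisible ✗.
Resolvable? NO.

NO


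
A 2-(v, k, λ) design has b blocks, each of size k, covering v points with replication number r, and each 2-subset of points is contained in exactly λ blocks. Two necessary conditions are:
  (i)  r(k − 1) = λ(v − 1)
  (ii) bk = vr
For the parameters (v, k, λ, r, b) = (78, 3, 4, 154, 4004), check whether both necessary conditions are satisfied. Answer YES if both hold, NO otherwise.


Condition (i): r(k − 1) = 154·2 = 308; λ(v − 1) = 4·77 = 308. Match? YES.
Condition (ii): bk = 4004·3 = 12012; vr = 78·154 = 12012. Match? YES.
Both conditions hold? YES.

YES


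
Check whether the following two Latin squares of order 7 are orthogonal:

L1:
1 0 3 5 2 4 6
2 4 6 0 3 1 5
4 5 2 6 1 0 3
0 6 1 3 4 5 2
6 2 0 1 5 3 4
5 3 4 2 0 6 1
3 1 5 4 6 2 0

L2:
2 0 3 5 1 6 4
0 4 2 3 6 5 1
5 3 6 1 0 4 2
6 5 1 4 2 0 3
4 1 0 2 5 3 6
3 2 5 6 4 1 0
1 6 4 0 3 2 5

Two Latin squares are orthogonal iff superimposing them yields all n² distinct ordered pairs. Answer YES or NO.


Form the n² = 49 superimposed pairs (L1[i][j], L2[i][j]), row by row (rows and columns indexed from 0):
row 0: (1,2) (0,0) (3,3) (5,5) (2,1) (4,6) (6,4)
row 1: (2,0) (4,4) (6,2) (0,3) (3,6) (1,5) (5,1)
row 2: (4,5) (5,3) (2,6) (6,1) (1,0) (0,4) (3,2)
row 3: (0,6) (6,5) (1,1) (3,4) (4,2) (5,0) (2,3)
row 4: (6,4) (2,1) (0,0) (1,2) (5,5) (3,3) (4,6)
row 5: (5,3) (3,2) (4,5) (2,6) (0,4) (6,1) (1,0)
row 6: (3,1) (1,6) (5,4) (4,0) (6,3) (2,2) (0,5)
Orthogonality requires all 49 pairs distinct.
But the pair (6,4) repeats: cell (0,6) has L1 = 6, L2 = 4, and cell (4,0) has L1 = 6, L2 = 4.
A repeated pair means some other pair never occurs (only 35 distinct pairs out of 49), so the squares are not orthogonal.
Conclusion: NO.

NO


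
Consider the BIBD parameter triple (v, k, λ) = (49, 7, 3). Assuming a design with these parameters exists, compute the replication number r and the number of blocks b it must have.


Any 2-(v, k, λ) BIBD satisfies two necessary conditions:
  (i)  Each point sits in r blocks, and counting incidences through any fixed point gives r(k − 1) = λ(v − 1), so r = λ(v − 1)/(k − 1).
  (ii) Total incidences bk = vr, so b = vr/k.
Step 1: r = λ(v − 1)/(k − 1) = 3·(49 − 1)/(7 − 1) = 3·48/6 = 144/6 = 24.
Step 2: b = vr/k = 49·24/7 = 1176/7 = 168.
Check integrality: r = 24 ∈ Z ✓, b = 168 ∈ Z ✓.
(These identities are necessary conditions: they determine r and b for any design with these parameters, but do not by themselves prove that one exists.)

r = 24, b = 168.


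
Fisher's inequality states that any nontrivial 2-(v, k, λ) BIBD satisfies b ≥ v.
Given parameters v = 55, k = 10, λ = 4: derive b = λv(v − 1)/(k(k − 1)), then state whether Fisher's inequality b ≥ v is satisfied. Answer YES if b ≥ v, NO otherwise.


r = λ(v − 1)/(k − 1) = 4·54/9 = 24.
b = vr/k = 55·24/10 = 132.
Fisher's inequality: b ≥ v ⇔ 132 ≥ 55? YES.

YES


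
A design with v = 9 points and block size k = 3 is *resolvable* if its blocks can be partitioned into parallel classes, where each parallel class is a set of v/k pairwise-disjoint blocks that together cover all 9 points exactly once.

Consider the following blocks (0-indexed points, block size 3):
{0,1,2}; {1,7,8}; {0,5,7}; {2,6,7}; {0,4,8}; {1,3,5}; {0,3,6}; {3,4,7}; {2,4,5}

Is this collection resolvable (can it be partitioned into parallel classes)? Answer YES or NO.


v = 9, block size k = 3, number of blocks = 9.
For resolvability, blocks must partition into parallel classes of size v/k = 3.
Total blocks must therefore be a multiple of 3: 9 = 3·3 + 0 ⇒ divisible ✓.
Consider block {0,1,2}. The only other block(s) in the collection disjoint from it are {3,4,7} — just 1 block(s). Any parallel class containing {0,1,2} would need 2 other blocks each disjoint from it, so no parallel class of size 3 can contain {0,1,2}.
Since every block must belong to some parallel class in a resolution, the collection cannot be partitioned into parallel classes.
Resolvable? NO.

NO


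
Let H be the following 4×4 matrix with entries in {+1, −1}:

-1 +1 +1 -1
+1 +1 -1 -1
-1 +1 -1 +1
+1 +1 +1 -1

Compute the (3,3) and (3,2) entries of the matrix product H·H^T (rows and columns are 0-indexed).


Row 2 of H: [-1, 1, -1, 1].
Row 3 of H: [1, 1, 1, -1].
(H·H^T)[3][3] = Σ_j H[3][j]·H[3][j] = (1)² + (1)² + (1)² + (-1)² = 1 + 1 + 1 + 1 = 4.
(H·H^T)[3][2] = Σ_j H[3][j]·H[2][j] = (1)·(-1) + (1)·(1) + (1)·(-1) + (-1)·(1) = -1 + 1 + -1 + -1 = -2.
Rows 3 and 2 are not orthogonal (dot product = -2 ≠ 0), so H is not a Hadamard matrix.

(3,3) entry = 4; (3,2) entry = -2.


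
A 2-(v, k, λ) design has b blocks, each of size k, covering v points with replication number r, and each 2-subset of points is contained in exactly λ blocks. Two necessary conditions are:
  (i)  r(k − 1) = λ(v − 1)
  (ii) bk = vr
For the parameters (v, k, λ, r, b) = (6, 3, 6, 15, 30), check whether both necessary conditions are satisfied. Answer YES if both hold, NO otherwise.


Condition (i): r(k − 1) = 15·2 = 30; λ(v − 1) = 6·5 = 30. Match? YES.
Condition (ii): bk = 30·3 = 90; vr = 6·15 = 90. Match? YES.
Both conditions hold? YES.

YES


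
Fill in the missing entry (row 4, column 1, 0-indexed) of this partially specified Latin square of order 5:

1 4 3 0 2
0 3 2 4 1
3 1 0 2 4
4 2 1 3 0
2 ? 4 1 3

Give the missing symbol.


Row 4 contains symbols [1, 2, 3, 4] — missing [0].
Column 1 contains symbols [1, 2, 3, 4] — missing [0].
The missing symbol must appear in both missing sets; intersection = [0].
Therefore the hidden value is 0.

Missing value = 0.


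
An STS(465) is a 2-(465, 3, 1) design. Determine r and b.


An STS(v) is a 2-(v, 3, 1) BIBD: block size k = 3, λ = 1.
Replication: r(k − 1) = λ(v − 1) ⇒ r·2 = 465 − 1 = 464 ⇒ r = 232.
Block count: b = v(v − 1)/6 = 465·464/6 = 215760/6 = 35960.
(Check via bk = vr: 35960·3 = 107880 = 465·232 = 107880 ✓.)

r = 232, b = 35960.


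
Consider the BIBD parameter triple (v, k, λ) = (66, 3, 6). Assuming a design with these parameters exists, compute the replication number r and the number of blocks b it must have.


Any 2-(v, k, λ) BIBD satisfies two necessary conditions:
  (i)  Each point sits in r blocks, and counting incidences through any fixed point gives r(k − 1) = λ(v − 1), so r = λ(v − 1)/(k − 1).
  (ii) Total incidences bk = vr, so b = vr/k.
Step 1: r = λ(v − 1)/(k − 1) = 6·(66 − 1)/(3 − 1) = 6·65/2 = 390/2 = 195.
Step 2: b = vr/k = 66·195/3 = 12870/3 = 4290.
Check integrality: r = 195 ∈ Z ✓, b = 4290 ∈ Z ✓.
(These identities are necessary conditions: they determine r and b for any design with these parameters, but do not by themselves prove that one exists.)

r = 195, b = 4290.


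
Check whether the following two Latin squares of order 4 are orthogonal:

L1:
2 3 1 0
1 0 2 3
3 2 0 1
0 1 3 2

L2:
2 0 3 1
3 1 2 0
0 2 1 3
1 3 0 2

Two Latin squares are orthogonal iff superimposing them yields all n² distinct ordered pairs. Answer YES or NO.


Form the n² = 16 superimposed pairs (L1[i][j], L2[i][j]), row by row (rows and columns indexed from 0):
row 0: (2,2) (3,0) (1,3) (0,1)
row 1: (1,3) (0,1) (2,2) (3,0)
row 2: (3,0) (2,2) (0,1) (1,3)
row 3: (0,1) (1,3) (3,0) (2,2)
Orthogonality requires all 16 pairs distinct.
But the pair (1,3) repeats: cell (0,2) has L1 = 1, L2 = 3, and cell (1,0) has L1 = 1, L2 = 3.
A repeated pair means some other pair never occurs (only 4 distinct pairs out of 16), so the squares are not orthogonal.
Conclusion: NO.

NO


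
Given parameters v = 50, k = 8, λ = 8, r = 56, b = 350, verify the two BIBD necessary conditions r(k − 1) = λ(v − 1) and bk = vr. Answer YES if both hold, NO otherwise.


Condition (i): r(k − 1) = 56·7 = 392; λ(v − 1) = 8·49 = 392. Match? YES.
Condition (ii): bk = 350·8 = 2800; vr = 50·56 = 2800. Match? YES.
Both conditions hold? YES.

YES


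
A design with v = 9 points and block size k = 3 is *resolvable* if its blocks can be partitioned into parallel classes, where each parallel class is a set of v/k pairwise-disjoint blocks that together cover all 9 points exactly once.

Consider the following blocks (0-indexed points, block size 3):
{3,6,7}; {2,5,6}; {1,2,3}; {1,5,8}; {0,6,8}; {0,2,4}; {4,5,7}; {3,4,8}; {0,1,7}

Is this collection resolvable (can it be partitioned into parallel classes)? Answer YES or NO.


v = 9, block size k = 3, number of blocks = 9.
For resolvability, blocks must partition into parallel classes of size v/k = 3.
Total blocks must therefore be a multiple of 3: 9 = 3·3 + 0 ⇒ divisible ✓.
Greedy packing gives 3 candidate class(es). Each should be a full parallel class (size 3, covers all 9 points).
  Class 1 (3 blocks): {3,6,7}; {1,5,8}; {0,2,4}. Points covered: [0, 1, 2, 3, 4, 5, 6, 7, 8].
  Class 2 (3 blocks): {2,5,6}; {3,4,8}; {0,1,7}. Points covered: [0, 1, 2, 3, 4, 5, 6, 7, 8].
  Class 3 (3 blocks): {1,2,3}; {0,6,8}; {4,5,7}. Points covered: [0, 1, 2, 3, 4, 5, 6, 7, 8].
All classes full (size 3)? YES. All classes cover every point? YES.
Resolvable? YES.

YES


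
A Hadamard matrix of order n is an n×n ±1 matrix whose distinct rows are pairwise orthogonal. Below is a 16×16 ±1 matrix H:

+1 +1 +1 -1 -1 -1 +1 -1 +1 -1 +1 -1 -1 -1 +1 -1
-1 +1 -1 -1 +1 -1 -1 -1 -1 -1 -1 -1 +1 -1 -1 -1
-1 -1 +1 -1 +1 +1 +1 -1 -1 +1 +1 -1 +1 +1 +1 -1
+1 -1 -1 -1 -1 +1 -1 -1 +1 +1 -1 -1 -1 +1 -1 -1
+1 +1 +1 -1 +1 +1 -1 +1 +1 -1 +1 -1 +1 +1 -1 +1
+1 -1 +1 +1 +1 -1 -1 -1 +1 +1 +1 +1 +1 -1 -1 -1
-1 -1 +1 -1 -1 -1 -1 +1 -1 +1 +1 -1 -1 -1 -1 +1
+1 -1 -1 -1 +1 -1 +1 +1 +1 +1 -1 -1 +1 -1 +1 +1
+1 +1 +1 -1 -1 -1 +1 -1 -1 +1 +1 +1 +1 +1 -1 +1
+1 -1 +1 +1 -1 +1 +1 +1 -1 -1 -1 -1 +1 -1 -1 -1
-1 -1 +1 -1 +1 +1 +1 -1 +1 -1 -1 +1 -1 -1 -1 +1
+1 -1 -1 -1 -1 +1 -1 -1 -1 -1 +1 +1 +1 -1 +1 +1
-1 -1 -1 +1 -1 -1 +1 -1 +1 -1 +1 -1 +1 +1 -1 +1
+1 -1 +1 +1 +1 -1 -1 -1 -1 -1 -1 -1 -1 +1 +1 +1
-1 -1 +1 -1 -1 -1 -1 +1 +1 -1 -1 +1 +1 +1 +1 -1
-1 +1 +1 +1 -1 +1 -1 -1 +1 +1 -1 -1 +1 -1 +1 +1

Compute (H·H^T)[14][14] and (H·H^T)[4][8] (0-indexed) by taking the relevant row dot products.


Row 4 of H: [1, 1, 1, -1, 1, 1, -1, 1, 1, -1, 1, -1, 1, 1, -1, 1].
Row 8 of H: [1, 1, 1, -1, -1, -1, 1, -1, -1, 1, 1, 1, 1, 1, -1, 1].
Row 14 of H: [-1, -1, 1, -1, -1, -1, -1, 1, 1, -1, -1, 1, 1, 1, 1, -1].
(H·H^T)[14][14] = Σ_j H[14][j]·H[14][j] = (-1)² + (-1)² + (1)² + (-1)² + (-1)² + (-1)² + (-1)² + (1)² + (1)² + (-1)² + (-1)² + (1)² + (1)² + (1)² + (1)² + (-1)² = 1 + 1 + 1 + 1 + 1 + 1 + 1 + 1 + 1 + 1 + 1 + 1 + 1 + 1 + 1 + 1 = 16.
(H·H^T)[4][8] = Σ_j H[4][j]·H[8][j] = (1)·(1) + (1)·(1) + (1)·(1) + (-1)·(-1) + (1)·(-1) + (1)·(-1) + (-1)·(1) + (1)·(-1) + (1)·(-1) + (-1)·(1) + (1)·(1) + (-1)·(1) + (1)·(1) + (1)·(1) + (-1)·(-1) + (1)·(1) = 1 + 1 + 1 + 1 + -1 + -1 + -1 + -1 + -1 + -1 + 1 + -1 + 1 + 1 + 1 + 1 = 2.
Rows 4 and 8 are not orthogonal (dot product = 2 ≠ 0), so H is not a Hadamard matrix.

(14,14) entry = 16; (4,8) entry = 2.


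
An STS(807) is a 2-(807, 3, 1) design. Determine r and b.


An STS(v) is a 2-(v, 3, 1) BIBD: block size k = 3, λ = 1.
Replication: r(k − 1) = λ(v − 1) ⇒ r·2 = 807 − 1 = 806 ⇒ r = 403.
Block count: b = v(v − 1)/6 = 807·806/6 = 650442/6 = 108407.

r = 403, b = 108407.


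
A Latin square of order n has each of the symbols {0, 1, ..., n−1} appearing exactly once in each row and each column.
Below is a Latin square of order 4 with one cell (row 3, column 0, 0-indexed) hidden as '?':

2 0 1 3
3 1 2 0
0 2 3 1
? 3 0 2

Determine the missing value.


Row 3 contains symbols [0, 2, 3] — missing [1].
Column 0 contains symbols [0, 2, 3] — missing [1].
The missing symbol must appear in both missing sets; intersection = [1].
Therefore the hidden value is 1.

Missing value = 1.


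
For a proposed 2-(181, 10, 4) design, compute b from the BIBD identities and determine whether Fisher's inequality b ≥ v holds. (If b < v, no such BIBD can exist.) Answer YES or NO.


r = λ(v − 1)/(k − 1) = 4·180/9 = 80.
b = vr/k = 181·80/10 = 1448.
Fisher's inequality: b ≥ v ⇔ 1448 ≥ 181? YES.

YES


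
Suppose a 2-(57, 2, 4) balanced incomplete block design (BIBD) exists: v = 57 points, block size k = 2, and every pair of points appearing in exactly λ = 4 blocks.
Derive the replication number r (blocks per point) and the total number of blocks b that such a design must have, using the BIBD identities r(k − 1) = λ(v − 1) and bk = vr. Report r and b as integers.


Any 2-(v, k, λ) BIBD satisfies two necessary conditions:
  (i)  Each point sits in r blocks, and counting incidences through any fixed point gives r(k − 1) = λ(v − 1), so r = λ(v − 1)/(k − 1).
  (ii) Total incidences bk = vr, so b = vr/k.
Step 1: r = λ(v − 1)/(k − 1) = 4·(57 − 1)/(2 − 1) = 4·56/1 = 224/1 = 224.
Step 2: b = vr/k = 57·224/2 = 12768/2 = 6384.
Check integrality: r = 224 ∈ Z ✓, b = 6384 ∈ Z ✓.
(These identities are necessary conditions: they determine r and b for any design with these parameters, but do not by themselves prove that one exists.)

r = 224, b = 6384.


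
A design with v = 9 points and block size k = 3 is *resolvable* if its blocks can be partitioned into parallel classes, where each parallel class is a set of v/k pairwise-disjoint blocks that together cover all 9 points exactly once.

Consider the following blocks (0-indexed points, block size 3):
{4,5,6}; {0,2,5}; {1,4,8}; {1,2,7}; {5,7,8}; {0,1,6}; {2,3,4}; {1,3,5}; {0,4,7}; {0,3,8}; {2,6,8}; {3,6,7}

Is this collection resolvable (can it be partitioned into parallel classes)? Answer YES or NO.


v = 9, block size k = 3, number of blocks = 12.
For resolvability, blocks must partition into parallel classes of size v/k = 3.
Total blocks must therefore be a multiple of 3: 12 = 3·4 + 0 ⇒ divisible ✓.
Greedy packing gives 4 candidate class(es). Each should be a full parallel class (size 3, covers all 9 points).
  Class 1 (3 blocks): {4,5,6}; {1,2,7}; {0,3,8}. Points covered: [0, 1, 2, 3, 4, 5, 6, 7, 8].
  Class 2 (3 blocks): {0,2,5}; {1,4,8}; {3,6,7}. Points covered: [0, 1, 2, 3, 4, 5, 6, 7, 8].
  Class 3 (3 blocks): {5,7,8}; {0,1,6}; {2,3,4}. Points covered: [0, 1, 2, 3, 4, 5, 6, 7, 8].
  Class 4 (3 blocks): {1,3,5}; {0,4,7}; {2,6,8}. Points covered: [0, 1, 2, 3, 4, 5, 6, 7, 8].
All classes full (size 3)? YES. All classes cover every point? YES.
Resolvable? YES.

YES


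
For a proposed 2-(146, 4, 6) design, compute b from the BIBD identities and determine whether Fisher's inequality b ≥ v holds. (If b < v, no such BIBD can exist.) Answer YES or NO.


r = λ(v − 1)/(k − 1) = 6·145/3 = 290.
b = vr/k = 146·290/4 = 10585.
Fisher's inequality: b ≥ v ⇔ 10585 ≥ 146? YES.

YES


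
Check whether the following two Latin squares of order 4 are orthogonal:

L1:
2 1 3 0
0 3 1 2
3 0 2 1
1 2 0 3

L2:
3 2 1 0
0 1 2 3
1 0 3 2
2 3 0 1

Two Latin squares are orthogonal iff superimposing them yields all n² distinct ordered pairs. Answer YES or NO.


Form the n² = 16 superimposed pairs (L1[i][j], L2[i][j]), row by row (rows and columns indexed from 0):
row 0: (2,3) (1,2) (3,1) (0,0)
row 1: (0,0) (3,1) (1,2) (2,3)
row 2: (3,1) (0,0) (2,3) (1,2)
row 3: (1,2) (2,3) (0,0) (3,1)
Orthogonality requires all 16 pairs distinct.
But the pair (0,0) repeats: cell (0,3) has L1 = 0, L2 = 0, and cell (1,0) has L1 = 0, L2 = 0.
A repeated pair means some other pair never occurs (only 4 distinct pairs out of 16), so the squares are not orthogonal.
Conclusion: NO.

NO


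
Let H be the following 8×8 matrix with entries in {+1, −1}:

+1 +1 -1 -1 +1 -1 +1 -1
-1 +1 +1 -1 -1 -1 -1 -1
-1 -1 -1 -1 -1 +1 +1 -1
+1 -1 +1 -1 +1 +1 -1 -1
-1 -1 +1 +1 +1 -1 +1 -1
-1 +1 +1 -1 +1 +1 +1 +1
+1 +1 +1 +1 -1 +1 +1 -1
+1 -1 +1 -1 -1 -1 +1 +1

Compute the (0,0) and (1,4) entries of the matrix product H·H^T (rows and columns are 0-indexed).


Row 0 of H: [1, 1, -1, -1, 1, -1, 1, -1].
Row 1 of H: [-1, 1, 1, -1, -1, -1, -1, -1].
Row 4 of H: [-1, -1, 1, 1, 1, -1, 1, -1].
(H·H^T)[0][0] = Σ_j H[0][j]·H[0][j] = (1)² + (1)² + (-1)² + (-1)² + (1)² + (-1)² + (1)² + (-1)² = 1 + 1 + 1 + 1 + 1 + 1 + 1 + 1 = 8.
(H·H^T)[1][4] = Σ_j H[1][j]·H[4][j] = (-1)·(-1) + (1)·(-1) + (1)·(1) + (-1)·(1) + (-1)·(1) + (-1)·(-1) + (-1)·(1) + (-1)·(-1) = 1 + -1 + 1 + -1 + -1 + 1 + -1 + 1 = 0.
So rows 1 and 4 are orthogonal; the diagonal entry equals n = 8.

(0,0) entry = 8; (1,4) entry = 0.


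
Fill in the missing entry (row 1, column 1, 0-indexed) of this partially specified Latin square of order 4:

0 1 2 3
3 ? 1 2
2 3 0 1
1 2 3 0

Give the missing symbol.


Row 1 contains symbols [1, 2, 3] — missing [0].
Column 1 contains symbols [1, 2, 3] — missing [0].
The missing symbol must appear in both missing sets; intersection = [0].
Therefore the hidden value is 0.

Missing value = 0.


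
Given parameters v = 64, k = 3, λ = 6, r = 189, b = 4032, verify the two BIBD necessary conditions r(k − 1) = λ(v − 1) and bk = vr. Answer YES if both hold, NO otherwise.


Condition (i): r(k − 1) = 189·2 = 378; λ(v − 1) = 6·63 = 378. Match? YES.
Condition (ii): bk = 4032·3 = 12096; vr = 64·189 = 12096. Match? YES.
Both conditions hold? YES.

YES


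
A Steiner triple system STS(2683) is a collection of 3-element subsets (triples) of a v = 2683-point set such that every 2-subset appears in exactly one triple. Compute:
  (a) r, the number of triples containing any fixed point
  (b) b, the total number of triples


An STS(v) is a 2-(v, 3, 1) BIBD: block size k = 3, λ = 1.
Replication: r(k − 1) = λ(v − 1) ⇒ r·2 = 2683 − 1 = 2682 ⇒ r = 1341.
Block count: b = v(v − 1)/6 = 2683·2682/6 = 7195806/6 = 1199301.
(Check via bk = vr: 1199301·3 = 3597903 = 2683·1341 = 3597903 ✓.)

r = 1341, b = 1199301.


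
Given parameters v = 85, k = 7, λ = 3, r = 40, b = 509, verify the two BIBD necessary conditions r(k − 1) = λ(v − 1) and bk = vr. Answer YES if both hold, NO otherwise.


Condition (i): r(k − 1) = 40·6 = 240; λ(v − 1) = 3·84 = 252. Match? NO.
Condition (ii): bk = 509·7 = 3563; vr = 85·40 = 3400. Match? NO.
Both conditions hold? NO.

NO


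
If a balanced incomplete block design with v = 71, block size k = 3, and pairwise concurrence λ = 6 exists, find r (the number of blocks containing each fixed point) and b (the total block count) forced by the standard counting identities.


Any 2-(v, k, λ) BIBD satisfies two necessary conditions:
  (i)  Each point sits in r blocks, and counting incidences through any fixed point gives r(k − 1) = λ(v − 1), so r = λ(v − 1)/(k − 1).
  (ii) Total incidences bk = vr, so b = vr/k.
Step 1: r = λ(v − 1)/(k − 1) = 6·(71 − 1)/(3 − 1) = 6·70/2 = 420/2 = 210.
Step 2: b = vr/k = 71·210/3 = 14910/3 = 4970.
Check integrality: r = 210 ∈ Z ✓, b = 4970 ∈ Z ✓.
(These identities are necessary conditions: they determine r and b for any design with these parameters, but do not by themselves prove that one exists.)

r = 210, b = 4970.


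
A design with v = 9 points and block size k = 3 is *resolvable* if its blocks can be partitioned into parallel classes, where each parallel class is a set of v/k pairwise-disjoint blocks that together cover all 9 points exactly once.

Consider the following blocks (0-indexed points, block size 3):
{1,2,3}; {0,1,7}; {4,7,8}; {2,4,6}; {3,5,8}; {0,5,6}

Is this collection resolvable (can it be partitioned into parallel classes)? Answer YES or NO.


v = 9, block size k = 3, number of blocks = 6.
For resolvability, blocks must partition into parallel classes of size v/k = 3.
Total blocks must therefore be a multiple of 3: 6 = 3·2 + 0 ⇒ divisible ✓.
Greedy packing gives 2 candidate class(es). Each should be a full parallel class (size 3, covers all 9 points).
  Class 1 (3 blocks): {1,2,3}; {4,7,8}; {0,5,6}. Points covered: [0, 1, 2, 3, 4, 5, 6, 7, 8].
  Class 2 (3 blocks): {0,1,7}; {2,4,6}; {3,5,8}. Points covered: [0, 1, 2, 3, 4, 5, 6, 7, 8].
All classes full (size 3)? YES. All classes cover every point? YES.
Resolvable? YES.

YES


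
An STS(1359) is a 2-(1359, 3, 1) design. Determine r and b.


An STS(v) is a 2-(v, 3, 1) BIBD: block size k = 3, λ = 1.
Replication: r(k − 1) = λ(v − 1) ⇒ r·2 = 1359 − 1 = 1358 ⇒ r = 679.
Block count: b = v(v − 1)/6 = 1359·1358/6 = 1845522/6 = 307587.

r = 679, b = 307587.


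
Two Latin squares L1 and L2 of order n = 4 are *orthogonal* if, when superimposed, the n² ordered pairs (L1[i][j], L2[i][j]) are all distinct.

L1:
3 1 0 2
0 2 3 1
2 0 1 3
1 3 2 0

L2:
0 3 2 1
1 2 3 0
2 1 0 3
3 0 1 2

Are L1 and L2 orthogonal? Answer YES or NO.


Form the n² = 16 superimposed pairs (L1[i][j], L2[i][j]), row by row (rows and columns indexed from 0):
row 0: (3,0) (1,3) (0,2) (2,1)
row 1: (0,1) (2,2) (3,3) (1,0)
row 2: (2,2) (0,1) (1,0) (3,3)
row 3: (1,3) (3,0) (2,1) (0,2)
Orthogonality requires all 16 pairs distinct.
But the pair (2,2) repeats: cell (1,1) has L1 = 2, L2 = 2, and cell (2,0) has L1 = 2, L2 = 2.
A repeated pair means some other pair never occurs (only 8 distinct pairs out of 16), so the squares are not orthogonal.
Conclusion: NO.

NO


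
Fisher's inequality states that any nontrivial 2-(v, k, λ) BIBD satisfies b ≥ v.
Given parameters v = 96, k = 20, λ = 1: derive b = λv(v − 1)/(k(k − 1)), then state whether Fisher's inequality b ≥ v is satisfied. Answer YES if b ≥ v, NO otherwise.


b = λv(v − 1)/(k(k − 1)) = 1·96·95/(20·19) = 9120/380 = 24.
Compare with v = 96: b < v, so Fisher's inequality fails.

NO


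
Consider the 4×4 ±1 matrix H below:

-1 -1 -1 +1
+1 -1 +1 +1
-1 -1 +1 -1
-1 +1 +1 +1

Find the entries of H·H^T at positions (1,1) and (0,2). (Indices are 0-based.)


Row 0 of H: [-1, -1, -1, 1].
Row 1 of H: [1, -1, 1, 1].
Row 2 of H: [-1, -1, 1, -1].
(H·H^T)[1][1] = Σ_j H[1][j]·H[1][j] = (1)² + (-1)² + (1)² + (1)² = 1 + 1 + 1 + 1 = 4.
(H·H^T)[0][2] = Σ_j H[0][j]·H[2][j] = (-1)·(-1) + (-1)·(-1) + (-1)·(1) + (1)·(-1) = 1 + 1 + -1 + -1 = 0.
So rows 0 and 2 are orthogonal; the diagonal entry equals n = 4.

(1,1) entry = 4; (0,2) entry = 0.


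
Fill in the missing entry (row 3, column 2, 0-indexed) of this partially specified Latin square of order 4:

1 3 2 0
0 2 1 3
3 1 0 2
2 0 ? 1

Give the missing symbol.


Row 3 contains symbols [0, 1, 2] — missing [3].
Column 2 contains symbols [0, 1, 2] — missing [3].
The missing symbol must appear in both missing sets; intersection = [3].
Therefore the hidden value is 3.

Missing value = 3.


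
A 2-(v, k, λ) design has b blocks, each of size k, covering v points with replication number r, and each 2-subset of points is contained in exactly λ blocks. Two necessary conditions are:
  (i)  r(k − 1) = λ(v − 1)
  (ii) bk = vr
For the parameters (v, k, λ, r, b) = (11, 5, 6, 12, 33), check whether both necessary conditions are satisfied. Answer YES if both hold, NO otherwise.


Condition (i): r(k − 1) = 12·4 = 48; λ(v − 1) = 6·10 = 60. Match? NO.
Condition (ii): bk = 33·5 = 165; vr = 11·12 = 132. Match? NO.
Both conditions hold? NO.

NO


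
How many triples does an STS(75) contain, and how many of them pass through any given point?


An STS(v) is a 2-(v, 3, 1) BIBD: block size k = 3, λ = 1.
Replication: r(k − 1) = λ(v − 1) ⇒ r·2 = 75 − 1 = 74 ⇒ r = 37.
Block count: b = v(v − 1)/6 = 75·74/6 = 5550/6 = 925.
(Check via bk = vr: 925·3 = 2775 = 75·37 = 2775 ✓.)

r = 37, b = 925.


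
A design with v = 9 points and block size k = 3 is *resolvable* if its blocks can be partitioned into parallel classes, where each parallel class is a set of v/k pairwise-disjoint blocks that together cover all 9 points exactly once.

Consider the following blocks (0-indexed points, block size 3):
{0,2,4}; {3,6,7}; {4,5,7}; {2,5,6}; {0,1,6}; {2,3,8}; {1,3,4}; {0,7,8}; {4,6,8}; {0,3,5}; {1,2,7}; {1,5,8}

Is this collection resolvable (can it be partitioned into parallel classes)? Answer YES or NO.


v = 9, block size k = 3, number of blocks = 12.
For resolvability, blocks must partition into parallel classes of size v/k = 3.
Total blocks must therefore be a multiple of 3: 12 = 3·4 + 0 ⇒ divisible ✓.
Greedy packing gives 4 candidate class(es). Each should be a full parallel class (size 3, covers all 9 points).
  Class 1 (3 blocks): {0,2,4}; {3,6,7}; {1,5,8}. Points covered: [0, 1, 2, 3, 4, 5, 6, 7, 8].
  Class 2 (3 blocks): {4,5,7}; {0,1,6}; {2,3,8}. Points covered: [0, 1, 2, 3, 4, 5, 6, 7, 8].
  Class 3 (3 blocks): {2,5,6}; {1,3,4}; {0,7,8}. Points covered: [0, 1, 2, 3, 4, 5, 6, 7, 8].
  Class 4 (3 blocks): {4,6,8}; {0,3,5}; {1,2,7}. Points covered: [0, 1, 2, 3, 4, 5, 6, 7, 8].
All classes full (size 3)? YES. All classes cover every point? YES.
Resolvable? YES.

YES


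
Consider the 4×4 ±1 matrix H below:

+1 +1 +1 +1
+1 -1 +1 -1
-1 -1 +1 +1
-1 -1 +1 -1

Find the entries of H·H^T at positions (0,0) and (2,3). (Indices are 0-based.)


Row 0 of H: [1, 1, 1, 1].
Row 2 of H: [-1, -1, 1, 1].
Row 3 of H: [-1, -1, 1, -1].
(H·H^T)[0][0] = Σ_j H[0][j]·H[0][j] = (1)² + (1)² + (1)² + (1)² = 1 + 1 + 1 + 1 = 4.
(H·H^T)[2][3] = Σ_j H[2][j]·H[3][j] = (-1)·(-1) + (-1)·(-1) + (1)·(1) + (1)·(-1) = 1 + 1 + 1 + -1 = 2.
Rows 2 and 3 are not orthogonal (dot product = 2 ≠ 0), so H is not a Hadamard matrix.

(0,0) entry = 4; (2,3) entry = 2.


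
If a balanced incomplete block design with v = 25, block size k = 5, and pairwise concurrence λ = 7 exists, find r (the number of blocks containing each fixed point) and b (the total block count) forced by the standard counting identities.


Any 2-(v, k, λ) BIBD satisfies two necessary conditions:
  (i)  Each point sits in r blocks, and counting incidences through any fixed point gives r(k − 1) = λ(v − 1), so r = λ(v − 1)/(k − 1).
  (ii) Total incidences bk = vr, so b = vr/k.
Step 1: r = λ(v − 1)/(k − 1) = 7·(25 − 1)/(5 − 1) = 7·24/4 = 168/4 = 42.
Step 2: b = vr/k = 25·42/5 = 1050/5 = 210.
Check integrality: r = 42 ∈ Z ✓, b = 210 ∈ Z ✓.
(These identities are necessary conditions: they determine r and b for any design with these parameters, but do not by themselves prove that one exists.)

r = 42, b = 210.


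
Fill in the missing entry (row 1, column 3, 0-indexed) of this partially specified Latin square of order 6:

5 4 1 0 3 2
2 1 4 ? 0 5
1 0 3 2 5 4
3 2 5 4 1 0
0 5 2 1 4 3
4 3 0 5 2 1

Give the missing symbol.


Row 1 contains symbols [0, 1, 2, 4, 5] — missing [3].
Column 3 contains symbols [0, 1, 2, 4, 5] — missing [3].
The missing symbol must appear in both missing sets; intersection = [3].
Therefore the hidden value is 3.

Missing value = 3.


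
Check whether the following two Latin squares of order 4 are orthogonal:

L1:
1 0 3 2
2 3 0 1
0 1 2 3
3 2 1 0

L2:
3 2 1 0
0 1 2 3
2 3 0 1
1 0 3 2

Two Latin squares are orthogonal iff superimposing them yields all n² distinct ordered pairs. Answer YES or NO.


Form the n² = 16 superimposed pairs (L1[i][j], L2[i][j]), row by row (rows and columns indexed from 0):
row 0: (1,3) (0,2) (3,1) (2,0)
row 1: (2,0) (3,1) (0,2) (1,3)
row 2: (0,2) (1,3) (2,0) (3,1)
row 3: (3,1) (2,0) (1,3) (0,2)
Orthogonality requires all 16 pairs distinct.
But the pair (2,0) repeats: cell (0,3) has L1 = 2, L2 = 0, and cell (1,0) has L1 = 2, L2 = 0.
A repeated pair means some other pair never occurs (only 4 distinct pairs out of 16), so the squares are not orthogonal.
Conclusion: NO.

NO


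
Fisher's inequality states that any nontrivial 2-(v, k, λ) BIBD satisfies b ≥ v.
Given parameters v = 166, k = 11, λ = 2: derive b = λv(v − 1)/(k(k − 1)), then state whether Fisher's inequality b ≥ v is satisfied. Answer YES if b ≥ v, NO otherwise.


r = λ(v − 1)/(k − 1) = 2·165/10 = 33.
b = vr/k = 166·33/11 = 498.
Fisher's inequality: b ≥ v ⇔ 498 ≥ 166? YES.

YES


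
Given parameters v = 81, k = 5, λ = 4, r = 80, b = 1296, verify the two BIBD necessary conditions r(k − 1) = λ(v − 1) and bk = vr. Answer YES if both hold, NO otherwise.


Condition (i): r(k − 1) = 80·4 = 320; λ(v − 1) = 4·80 = 320. Match? YES.
Condition (ii): bk = 1296·5 = 6480; vr = 81·80 = 6480. Match? YES.
Both conditions hold? YES.

YES


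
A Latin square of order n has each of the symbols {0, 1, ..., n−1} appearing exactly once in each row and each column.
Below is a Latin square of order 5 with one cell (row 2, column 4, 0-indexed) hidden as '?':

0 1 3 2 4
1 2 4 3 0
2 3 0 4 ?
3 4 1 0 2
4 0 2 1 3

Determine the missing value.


Row 2 contains symbols [0, 2, 3, 4] — missing [1].
Column 4 contains symbols [0, 2, 3, 4] — missing [1].
The missing symbol must appear in both missing sets; intersection = [1].
Therefore the hidden value is 1.

Missing value = 1.


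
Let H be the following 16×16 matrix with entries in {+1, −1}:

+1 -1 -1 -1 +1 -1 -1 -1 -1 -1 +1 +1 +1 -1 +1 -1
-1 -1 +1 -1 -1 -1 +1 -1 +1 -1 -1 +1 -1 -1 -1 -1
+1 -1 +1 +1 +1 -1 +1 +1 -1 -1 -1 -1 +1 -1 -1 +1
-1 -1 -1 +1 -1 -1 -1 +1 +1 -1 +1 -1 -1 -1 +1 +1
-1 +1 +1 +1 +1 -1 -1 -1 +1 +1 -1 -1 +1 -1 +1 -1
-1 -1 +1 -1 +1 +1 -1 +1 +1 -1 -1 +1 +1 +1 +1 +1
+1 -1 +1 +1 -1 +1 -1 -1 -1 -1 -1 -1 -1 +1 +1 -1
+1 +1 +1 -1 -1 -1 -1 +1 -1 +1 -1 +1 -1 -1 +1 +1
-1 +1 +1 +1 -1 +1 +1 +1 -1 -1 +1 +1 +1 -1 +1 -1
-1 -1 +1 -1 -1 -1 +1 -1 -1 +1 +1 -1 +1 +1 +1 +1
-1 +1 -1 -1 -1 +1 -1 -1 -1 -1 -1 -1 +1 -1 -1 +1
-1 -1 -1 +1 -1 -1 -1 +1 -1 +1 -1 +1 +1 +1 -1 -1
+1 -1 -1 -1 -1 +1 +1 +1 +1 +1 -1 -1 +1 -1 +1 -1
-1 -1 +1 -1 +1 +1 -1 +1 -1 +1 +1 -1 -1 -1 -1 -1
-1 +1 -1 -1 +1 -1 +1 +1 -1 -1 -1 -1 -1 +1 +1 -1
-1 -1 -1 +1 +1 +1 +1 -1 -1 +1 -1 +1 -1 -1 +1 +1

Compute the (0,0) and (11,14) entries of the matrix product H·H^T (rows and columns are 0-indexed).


Row 0 of H: [1, -1, -1, -1, 1, -1, -1, -1, -1, -1, 1, 1, 1, -1, 1, -1].
Row 11 of H: [-1, -1, -1, 1, -1, -1, -1, 1, -1, 1, -1, 1, 1, 1, -1, -1].
Row 14 of H: [-1, 1, -1, -1, 1, -1, 1, 1, -1, -1, -1, -1, -1, 1, 1, -1].
(H·H^T)[0][0] = Σ_j H[0][j]·H[0][j] = (1)² + (-1)² + (-1)² + (-1)² + (1)² + (-1)² + (-1)² + (-1)² + (-1)² + (-1)² + (1)² + (1)² + (1)² + (-1)² + (1)² + (-1)² = 1 + 1 + 1 + 1 + 1 + 1 + 1 + 1 + 1 + 1 + 1 + 1 + 1 + 1 + 1 + 1 = 16.
(H·H^T)[11][14] = Σ_j H[11][j]·H[14][j] = (-1)·(-1) + (-1)·(1) + (-1)·(-1) + (1)·(-1) + (-1)·(1) + (-1)·(-1) + (-1)·(1) + (1)·(1) + (-1)·(-1) + (1)·(-1) + (-1)·(-1) + (1)·(-1) + (1)·(-1) + (1)·(1) + (-1)·(1) + (-1)·(-1) = 1 + -1 + 1 + -1 + -1 + 1 + -1 + 1 + 1 + -1 + 1 + -1 + -1 + 1 + -1 + 1 = 0.
So rows 11 and 14 are orthogonal; the diagonal entry equals n = 16.

(0,0) entry = 16; (11,14) entry = 0.


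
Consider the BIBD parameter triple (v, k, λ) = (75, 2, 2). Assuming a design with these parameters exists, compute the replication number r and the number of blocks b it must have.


Any 2-(v, k, λ) BIBD satisfies two necessary conditions:
  (i)  Each point sits in r blocks, and counting incidences through any fixed point gives r(k − 1) = λ(v − 1), so r = λ(v − 1)/(k − 1).
  (ii) Total incidences bk = vr, so b = vr/k.
Step 1: r = λ(v − 1)/(k − 1) = 2·(75 − 1)/(2 − 1) = 2·74/1 = 148/1 = 148.
Step 2: b = vr/k = 75·148/2 = 11100/2 = 5550.
Check integrality: r = 148 ∈ Z ✓, b = 5550 ∈ Z ✓.
(These identities are necessary conditions: they determine r and b for any design with these parameters, but do not by themselves prove that one exists.)

r = 148, b = 5550.


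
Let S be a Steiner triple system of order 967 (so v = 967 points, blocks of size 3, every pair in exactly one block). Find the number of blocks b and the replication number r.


An STS(v) is a 2-(v, 3, 1) BIBD: block size k = 3, λ = 1.
Replication: r(k − 1) = λ(v − 1) ⇒ r·2 = 967 − 1 = 966 ⇒ r = 483.
Block count: bk = vr ⇒ b·3 = 967·483 = 467061 ⇒ b = 155687.
(Check via b = v(v − 1)/6 = 967·966/6 = 934122/6 = 155687.)

r = 483, b = 155687.


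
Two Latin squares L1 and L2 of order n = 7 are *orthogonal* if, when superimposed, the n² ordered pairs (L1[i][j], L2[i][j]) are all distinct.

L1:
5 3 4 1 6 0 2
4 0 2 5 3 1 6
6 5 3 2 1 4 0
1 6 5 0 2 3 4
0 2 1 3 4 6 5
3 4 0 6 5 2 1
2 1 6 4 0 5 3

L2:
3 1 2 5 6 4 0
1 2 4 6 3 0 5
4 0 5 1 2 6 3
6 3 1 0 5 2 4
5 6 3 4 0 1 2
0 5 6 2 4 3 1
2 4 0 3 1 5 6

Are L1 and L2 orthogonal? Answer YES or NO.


Form the n² = 49 superimposed pairs (L1[i][j], L2[i][j]), row by row (rows and columns indexed from 0):
row 0: (5,3) (3,1) (4,2) (1,5) (6,6) (0,4) (2,0)
row 1: (4,1) (0,2) (2,4) (5,6) (3,3) (1,0) (6,5)
row 2: (6,4) (5,0) (3,5) (2,1) (1,2) (4,6) (0,3)
row 3: (1,6) (6,3) (5,1) (0,0) (2,5) (3,2) (4,4)
row 4: (0,5) (2,6) (1,3) (3,4) (4,0) (6,1) (5,2)
row 5: (3,0) (4,5) (0,6) (6,2) (5,4) (2,3) (1,1)
row 6: (2,2) (1,4) (6,0) (4,3) (0,1) (5,5) (3,6)
Orthogonality requires all 49 pairs distinct.
Check by first coordinate: for each symbol s of L1, list the L2 entries in the n cells where L1 = s; they must all differ.
  L1 = 0: L2 entries (in reading order) 4, 2, 3, 0, 5, 6, 1 — all 7 distinct ✓
  L1 = 1: L2 entries (in reading order) 5, 0, 2, 6, 3, 1, 4 — all 7 distinct ✓
  L1 = 2: L2 entries (in reading order) 0, 4, 1, 5, 6, 3, 2 — all 7 distinct ✓
  L1 = 3: L2 entries (in reading order) 1, 3, 5, 2, 4, 0, 6 — all 7 distinct ✓
  L1 = 4: L2 entries (in reading order) 2, 1, 6, 4, 0, 5, 3 — all 7 distinct ✓
  L1 = 5: L2 entries (in reading order) 3, 6, 0, 1, 2, 4, 5 — all 7 distinct ✓
  L1 = 6: L2 entries (in reading order) 6, 5, 4, 3, 1, 2, 0 — all 7 distinct ✓
Every symbol of L1 meets every symbol of L2 exactly once, so all 49 pairs are distinct (49 of 49).
Conclusion: YES.

YES


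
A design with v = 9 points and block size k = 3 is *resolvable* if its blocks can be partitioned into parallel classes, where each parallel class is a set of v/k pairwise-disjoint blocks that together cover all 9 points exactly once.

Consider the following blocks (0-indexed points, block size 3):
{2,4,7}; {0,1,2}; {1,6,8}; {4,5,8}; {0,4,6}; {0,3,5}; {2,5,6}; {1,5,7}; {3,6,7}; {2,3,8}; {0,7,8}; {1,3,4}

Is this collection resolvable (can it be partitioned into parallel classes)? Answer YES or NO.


v = 9, block size k = 3, number of blocks = 12.
For resolvability, blocks must partition into parallel classes of size v/k = 3.
Total blocks must therefore be a multiple of 3: 12 = 3·4 + 0 ⇒ divisible ✓.
Greedy packing gives 4 candidate class(es). Each should be a full parallel class (size 3, covers all 9 points).
  Class 1 (3 blocks): {2,4,7}; {1,6,8}; {0,3,5}. Points covered: [0, 1, 2, 3, 4, 5, 6, 7, 8].
  Class 2 (3 blocks): {0,1,2}; {4,5,8}; {3,6,7}. Points covered: [0, 1, 2, 3, 4, 5, 6, 7, 8].
  Class 3 (3 blocks): {0,4,6}; {1,5,7}; {2,3,8}. Points covered: [0, 1, 2, 3, 4, 5, 6, 7, 8].
  Class 4 (3 blocks): {2,5,6}; {0,7,8}; {1,3,4}. Points covered: [0, 1, 2, 3, 4, 5, 6, 7, 8].
All classes full (size 3)? YES. All classes cover every point? YES.
Resolvable? YES.

YES


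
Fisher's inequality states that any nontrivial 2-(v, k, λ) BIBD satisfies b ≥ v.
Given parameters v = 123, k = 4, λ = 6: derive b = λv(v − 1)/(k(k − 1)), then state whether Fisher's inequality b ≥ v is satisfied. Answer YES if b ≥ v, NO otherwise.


r = λ(v − 1)/(k − 1) = 6·122/3 = 244.
b = vr/k = 123·244/4 = 7503.
Fisher's inequality: b ≥ v ⇔ 7503 ≥ 123? YES.

YES


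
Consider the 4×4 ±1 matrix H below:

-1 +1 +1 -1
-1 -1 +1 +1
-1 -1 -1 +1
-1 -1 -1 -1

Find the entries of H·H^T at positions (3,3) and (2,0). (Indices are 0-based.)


Row 0 of H: [-1, 1, 1, -1].
Row 2 of H: [-1, -1, -1, 1].
Row 3 of H: [-1, -1, -1, -1].
(H·H^T)[3][3] = Σ_j H[3][j]·H[3][j] = (-1)² + (-1)² + (-1)² + (-1)² = 1 + 1 + 1 + 1 = 4.
(H·H^T)[2][0] = Σ_j H[2][j]·H[0][j] = (-1)·(-1) + (-1)·(1) + (-1)·(1) + (1)·(-1) = 1 + -1 + -1 + -1 = -2.
Rows 2 and 0 are not orthogonal (dot product = -2 ≠ 0), so H is not a Hadamard matrix.

(3,3) entry = 4; (2,0) entry = -2.


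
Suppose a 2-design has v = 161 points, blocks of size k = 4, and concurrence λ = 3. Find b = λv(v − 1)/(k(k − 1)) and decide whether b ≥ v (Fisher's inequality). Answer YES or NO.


b = λv(v − 1)/(k(k − 1)) = 3·161·160/(4·3) = 77280/12 = 6440.
Compare with v = 161: b ≥ v, so Fisher's inequality holds.

YES
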